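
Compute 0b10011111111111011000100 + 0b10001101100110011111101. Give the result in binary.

Add column by column in base 2, right to left:
  0+1 = 1
  0+0 = 0
  1+1 = 0 carry 1
  0+1+1 = 0 carry 1
  0+1+1 = 0 carry 1
  0+1+1 = 0 carry 1
  1+1+1 = 1 carry 1
  1+1+1 = 1 carry 1
  0+0+1 = 1
  1+0 = 1
  1+1 = 0 carry 1
  1+1+1 = 1 carry 1
  1+0+1 = 0 carry 1
  1+0+1 = 0 carry 1
  1+1+1 = 1 carry 1
  1+1+1 = 1 carry 1
  1+0+1 = 0 carry 1
  1+1+1 = 1 carry 1
  1+1+1 = 1 carry 1
  1+0+1 = 0 carry 1
  0+0+1 = 1
  0+0 = 0
  1+1 = 0 carry 1
  final carry 1

0b100101101100101111000001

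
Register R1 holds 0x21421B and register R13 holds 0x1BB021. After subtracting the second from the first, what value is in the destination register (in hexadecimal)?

Subtract column by column in base 16:
  B-1 → A
  1-2 → F (borrow)
  2-0-1 → 1
  4-B → 9 (borrow)
  1-B-1 → 5 (borrow)
  2-1-1 → 0

0x591FA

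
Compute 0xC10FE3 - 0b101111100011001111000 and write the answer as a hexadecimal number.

0xA9496B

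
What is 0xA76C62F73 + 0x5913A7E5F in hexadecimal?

0x100800ADD2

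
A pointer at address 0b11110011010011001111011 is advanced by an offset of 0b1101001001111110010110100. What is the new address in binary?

Add column by column in base 2, right to left:
  1+0 = 1
  1+0 = 1
  0+1 = 1
  1+0 = 1
  1+1 = 0 carry 1
  1+1+1 = 1 carry 1
  1+0+1 = 0 carry 1
  0+1+1 = 0 carry 1
  0+0+1 = 1
  1+0 = 1
  1+1 = 0 carry 1
  0+1+1 = 0 carry 1
  0+1+1 = 0 carry 1
  1+1+1 = 1 carry 1
  0+1+1 = 0 carry 1
  1+1+1 = 1 carry 1
  1+0+1 = 0 carry 1
  0+0+1 = 1
  0+1 = 1
  1+0 = 1
  1+0 = 1
  1+1 = 0 carry 1
  1+0+1 = 0 carry 1
  0+1+1 = 0 carry 1
  0+1+1 = 0 carry 1
  final carry 1

0b10000111101010001100101111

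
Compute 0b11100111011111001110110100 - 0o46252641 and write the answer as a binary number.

0o46252641 = 0b100110010101010110100001 in binary.
Subtract column by column in base 2:
  0-1 → 1 (borrow)
  0-0-1 → 1 (borrow)
  1-0-1 → 0
  0-0 → 0
  1-0 → 1
  1-1 → 0
  0-0 → 0
  1-1 → 0
  1-1 → 0
  1-0 → 1
  0-1 → 1 (borrow)
  0-0-1 → 1 (borrow)
  1-1-1 → 1 (borrow)
  1-0-1 → 0
  1-1 → 0
  1-0 → 1
  1-1 → 0
  0-0 → 0
  1-0 → 1
  1-1 → 0
  1-1 → 0
  0-0 → 0
  0-0 → 0
  1-1 → 0
  1-0 → 1
  1-0 → 1

0b11000001001001111000010011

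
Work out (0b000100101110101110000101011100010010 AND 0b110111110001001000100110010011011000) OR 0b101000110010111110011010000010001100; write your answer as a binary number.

0b101100110010111110011110010010011100

0b000100101110101110000101011100010010 AND 0b110111110001001000100110010011011000 = 0b000100100000001000000100010000010000.
Then OR with 0b101000110010111110011010000010001100.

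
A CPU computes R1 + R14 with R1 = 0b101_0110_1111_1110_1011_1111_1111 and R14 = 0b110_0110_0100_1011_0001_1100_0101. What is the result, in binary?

0b1011110101001001110111000100

Add column by column in base 2, right to left:
  1+1 = 0 carry 1
  1+0+1 = 0 carry 1
  1+1+1 = 1 carry 1
  1+0+1 = 0 carry 1
  1+0+1 = 0 carry 1
  1+0+1 = 0 carry 1
  1+1+1 = 1 carry 1
  1+1+1 = 1 carry 1
  1+1+1 = 1 carry 1
  1+0+1 = 0 carry 1
  0+0+1 = 1
  1+0 = 1
  0+1 = 1
  1+1 = 0 carry 1
  1+0+1 = 0 carry 1
  1+1+1 = 1 carry 1
  1+0+1 = 0 carry 1
  1+0+1 = 0 carry 1
  1+1+1 = 1 carry 1
  1+0+1 = 0 carry 1
  0+0+1 = 1
  1+1 = 0 carry 1
  1+1+1 = 1 carry 1
  0+0+1 = 1
  1+0 = 1
  0+1 = 1
  1+1 = 0 carry 1
  final carry 1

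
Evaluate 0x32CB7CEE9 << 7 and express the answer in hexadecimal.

0x1965BE77480

7 bits is not a whole number of base-16 digits; in binary: 1100101100101101111100111011101001 << 7 = 11001011001011011111001110111010010000000.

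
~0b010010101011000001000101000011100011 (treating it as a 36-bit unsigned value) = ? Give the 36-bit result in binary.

Invert each bit: 010010101011000001000101000011100011 → 101101010100111110111010111100011100.

0b101101010100111110111010111100011100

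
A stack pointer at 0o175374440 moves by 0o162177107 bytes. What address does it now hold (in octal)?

Add column by column in base 8, right to left:
  0+7 = 7
  4+0 = 4
  4+1 = 5
  4+7 = 3 carry 1
  7+7+1 = 7 carry 1
  3+1+1 = 5
  5+2 = 7
  7+6 = 5 carry 1
  1+1+1 = 3

0o357573547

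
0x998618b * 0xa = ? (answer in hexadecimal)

Multiply each base-16 digit by 10, carrying:
  b×10 = 110 → write e carry 6
  8×10+6 = 86 → write 6 carry 5
  1×10+5 = 15 → write f
  6×10 = 60 → write c carry 3
  8×10+3 = 83 → write 3 carry 5
  9×10+5 = 95 → write f carry 5
  9×10+5 = 95 → write f carry 5
  remaining carry: 5

0x5ff3cf6e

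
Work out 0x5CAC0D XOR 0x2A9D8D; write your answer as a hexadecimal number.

0x763180

XOR each hex digit independently (no carries):
  5^2=7, C^A=6, A^9=3, C^D=1, 0^8=8, D^D=0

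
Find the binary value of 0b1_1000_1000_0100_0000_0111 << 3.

Left shift by 3: append 3 zero bits.

0b110001000010000000111000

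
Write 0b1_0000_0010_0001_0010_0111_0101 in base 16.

0x1021275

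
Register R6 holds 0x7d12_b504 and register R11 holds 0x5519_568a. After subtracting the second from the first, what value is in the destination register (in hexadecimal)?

0x27f95e7a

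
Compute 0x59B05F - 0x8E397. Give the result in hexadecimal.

Subtract column by column in base 16:
  F-7 → 8
  5-9 → C (borrow)
  0-3-1 → C (borrow)
  B-E-1 → C (borrow)
  9-8-1 → 0
  5-0 → 5

0x50CCC8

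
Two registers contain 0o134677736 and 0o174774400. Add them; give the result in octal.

Add column by column in base 8, right to left:
  6+0 = 6
  3+0 = 3
  7+4 = 3 carry 1
  7+4+1 = 4 carry 1
  7+7+1 = 7 carry 1
  6+7+1 = 6 carry 1
  4+4+1 = 1 carry 1
  3+7+1 = 3 carry 1
  1+1+1 = 3

0o331674336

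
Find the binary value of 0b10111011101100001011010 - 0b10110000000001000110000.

0b1011101011000101010

Subtract column by column in base 2:
  0-0 → 0
  1-0 → 1
  0-0 → 0
  1-0 → 1
  1-1 → 0
  0-1 → 1 (borrow)
  1-0-1 → 0
  0-0 → 0
  0-0 → 0
  0-1 → 1 (borrow)
  0-0-1 → 1 (borrow)
  1-0-1 → 0
  1-0 → 1
  0-0 → 0
  1-0 → 1
  1-0 → 1
  1-0 → 1
  0-0 → 0
  1-0 → 1
  1-1 → 0
  1-1 → 0
  0-0 → 0
  1-1 → 0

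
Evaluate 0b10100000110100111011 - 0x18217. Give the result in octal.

0o2105444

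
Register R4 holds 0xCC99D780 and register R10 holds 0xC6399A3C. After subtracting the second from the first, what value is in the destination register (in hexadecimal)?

0x6603D44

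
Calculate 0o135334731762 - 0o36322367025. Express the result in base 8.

0o77012342735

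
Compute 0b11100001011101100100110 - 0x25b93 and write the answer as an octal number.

0b11100001011101100100110 = 0o34135446 in octal.
0x25b93 = 0o455623 in octal.
Subtract column by column in base 8:
  6-3 → 3
  4-2 → 2
  4-6 → 6 (borrow)
  5-5-1 → 7 (borrow)
  3-5-1 → 5 (borrow)
  1-4-1 → 4 (borrow)
  4-0-1 → 3
  3-0 → 3

0o33457623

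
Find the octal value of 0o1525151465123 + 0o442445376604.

0o2167617063727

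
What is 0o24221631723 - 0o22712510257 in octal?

0o1307121444

Subtract column by column in base 8:
  3-7 → 4 (borrow)
  2-5-1 → 4 (borrow)
  7-2-1 → 4
  1-0 → 1
  3-1 → 2
  6-5 → 1
  1-2 → 7 (borrow)
  2-1-1 → 0
  2-7 → 3 (borrow)
  4-2-1 → 1
  2-2 → 0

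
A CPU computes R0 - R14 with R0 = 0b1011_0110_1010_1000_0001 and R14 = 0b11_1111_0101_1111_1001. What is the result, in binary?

0b1110111010010001000

Subtract column by column in base 2:
  1-1 → 0
  0-0 → 0
  0-0 → 0
  0-1 → 1 (borrow)
  0-1-1 → 0 (borrow)
  0-1-1 → 0 (borrow)
  0-1-1 → 0 (borrow)
  1-1-1 → 1 (borrow)
  0-1-1 → 0 (borrow)
  1-0-1 → 0
  0-1 → 1 (borrow)
  1-0-1 → 0
  0-1 → 1 (borrow)
  1-1-1 → 1 (borrow)
  1-1-1 → 1 (borrow)
  0-1-1 → 0 (borrow)
  1-1-1 → 1 (borrow)
  1-1-1 → 1 (borrow)
  0-0-1 → 1 (borrow)
  1-0-1 → 0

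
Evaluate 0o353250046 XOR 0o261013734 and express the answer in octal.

XOR each oct digit independently (no carries):
  3^2=1, 5^6=3, 3^1=2, 2^0=2, 5^1=4, 0^3=3, 0^7=7, 4^3=7, 6^4=2

0o132243772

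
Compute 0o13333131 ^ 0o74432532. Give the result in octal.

0o67701403

XOR each oct digit independently (no carries):
  1^7=6, 3^4=7, 3^4=7, 3^3=0, 3^2=1, 1^5=4, 3^3=0, 1^2=3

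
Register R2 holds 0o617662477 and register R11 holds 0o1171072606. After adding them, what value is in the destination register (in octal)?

0o2010755305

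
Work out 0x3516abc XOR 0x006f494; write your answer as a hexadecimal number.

0x3579e28

XOR each hex digit independently (no carries):
  3^0=3, 5^0=5, 1^6=7, 6^f=9, a^4=e, b^9=2, c^4=8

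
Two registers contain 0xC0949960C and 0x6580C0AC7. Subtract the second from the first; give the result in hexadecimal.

Subtract column by column in base 16:
  C-7 → 5
  0-C → 4 (borrow)
  6-A-1 → B (borrow)
  9-0-1 → 8
  9-C → D (borrow)
  4-0-1 → 3
  9-8 → 1
  0-5 → B (borrow)
  C-6-1 → 5

0x5B13D8B45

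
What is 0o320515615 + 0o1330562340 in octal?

0o1651300155

Add column by column in base 8, right to left:
  5+0 = 5
  1+4 = 5
  6+3 = 1 carry 1
  5+2+1 = 0 carry 1
  1+6+1 = 0 carry 1
  5+5+1 = 3 carry 1
  0+0+1 = 1
  2+3 = 5
  3+3 = 6
  0+1 = 1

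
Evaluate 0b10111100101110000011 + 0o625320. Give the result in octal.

0b10111100101110000011 = 0o2745603 in octal.
Add column by column in base 8, right to left:
  3+0 = 3
  0+2 = 2
  6+3 = 1 carry 1
  5+5+1 = 3 carry 1
  4+2+1 = 7
  7+6 = 5 carry 1
  2+0+1 = 3

0o3573123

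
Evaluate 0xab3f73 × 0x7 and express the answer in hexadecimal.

0x4aebc25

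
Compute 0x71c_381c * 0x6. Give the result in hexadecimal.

0x2aa950a8

Multiply each base-16 digit by 6, carrying:
  c×6 = 72 → write 8 carry 4
  1×6+4 = 10 → write a
  8×6 = 48 → write 0 carry 3
  3×6+3 = 21 → write 5 carry 1
  c×6+1 = 73 → write 9 carry 4
  1×6+4 = 10 → write a
  7×6 = 42 → write a carry 2
  remaining carry: 2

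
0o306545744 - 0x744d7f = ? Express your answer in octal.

0o251477145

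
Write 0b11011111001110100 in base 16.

Group the bits into nibbles: 0001 1011 1110 0111 0100 → 1be74.

0x1be74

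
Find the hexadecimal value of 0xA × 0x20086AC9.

0x140542BDA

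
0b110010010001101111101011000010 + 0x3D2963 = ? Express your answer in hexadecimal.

0x32842425

0b110010010001101111101011000010 = 0x3246FAC2 in hexadecimal.
Add column by column in base 16, right to left:
  2+3 = 5
  C+6 = 2 carry 1
  A+9+1 = 4 carry 1
  F+2+1 = 2 carry 1
  6+D+1 = 4 carry 1
  4+3+1 = 8
  2+0 = 2
  3+0 = 3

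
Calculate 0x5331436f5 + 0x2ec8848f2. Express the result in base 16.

0x81f9c7fe7

Add column by column in base 16, right to left:
  5+2 = 7
  f+f = e carry 1
  6+8+1 = f
  3+4 = 7
  4+8 = c
  1+8 = 9
  3+c = f
  3+e = 1 carry 1
  5+2+1 = 8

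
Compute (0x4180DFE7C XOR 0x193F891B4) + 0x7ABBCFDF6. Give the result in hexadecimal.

0xD37B26DBE

First 0x4180DFE7C XOR 0x193F891B4 = 0x58BF56FC8.
Add column by column in base 16, right to left:
  8+6 = E
  C+F = B carry 1
  F+D+1 = D carry 1
  6+F+1 = 6 carry 1
  5+C+1 = 2 carry 1
  F+B+1 = B carry 1
  B+B+1 = 7 carry 1
  8+A+1 = 3 carry 1
  5+7+1 = D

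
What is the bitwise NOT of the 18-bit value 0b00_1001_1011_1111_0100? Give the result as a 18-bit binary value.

Invert each bit: 001001101111110100 → 110110010000001011.

0b110110010000001011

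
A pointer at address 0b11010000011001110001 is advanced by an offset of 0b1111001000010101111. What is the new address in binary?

Add column by column in base 2, right to left:
  1+1 = 0 carry 1
  0+1+1 = 0 carry 1
  0+1+1 = 0 carry 1
  0+1+1 = 0 carry 1
  1+0+1 = 0 carry 1
  1+1+1 = 1 carry 1
  1+0+1 = 0 carry 1
  0+1+1 = 0 carry 1
  0+0+1 = 1
  1+0 = 1
  1+0 = 1
  0+0 = 0
  0+1 = 1
  0+0 = 0
  0+0 = 0
  0+1 = 1
  1+1 = 0 carry 1
  0+1+1 = 0 carry 1
  1+1+1 = 1 carry 1
  1+0+1 = 0 carry 1
  final carry 1

0b101001001011100100000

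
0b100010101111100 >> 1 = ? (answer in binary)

0b10001010111110

Right shift by 1: drop the 1 least-significant bit.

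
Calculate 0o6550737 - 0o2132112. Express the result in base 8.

0o4416625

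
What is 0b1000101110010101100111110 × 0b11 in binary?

Multiply each base-2 digit by 3, carrying:
  0×3 = 0 → write 0
  1×3 = 3 → write 1 carry 1
  1×3+1 = 4 → write 0 carry 2
  1×3+2 = 5 → write 1 carry 2
  1×3+2 = 5 → write 1 carry 2
  1×3+2 = 5 → write 1 carry 2
  0×3+2 = 2 → write 0 carry 1
  0×3+1 = 1 → write 1
  1×3 = 3 → write 1 carry 1
  1×3+1 = 4 → write 0 carry 2
  0×3+2 = 2 → write 0 carry 1
  1×3+1 = 4 → write 0 carry 2
  0×3+2 = 2 → write 0 carry 1
  1×3+1 = 4 → write 0 carry 2
  0×3+2 = 2 → write 0 carry 1
  0×3+1 = 1 → write 1
  1×3 = 3 → write 1 carry 1
  1×3+1 = 4 → write 0 carry 2
  1×3+2 = 5 → write 1 carry 2
  0×3+2 = 2 → write 0 carry 1
  1×3+1 = 4 → write 0 carry 2
  0×3+2 = 2 → write 0 carry 1
  0×3+1 = 1 → write 1
  0×3 = 0 → write 0
  1×3 = 3 → write 1 carry 1
  remaining carry: 1

0b11010001011000000110111010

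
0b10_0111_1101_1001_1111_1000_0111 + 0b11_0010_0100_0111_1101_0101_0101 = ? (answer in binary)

Add column by column in base 2, right to left:
  1+1 = 0 carry 1
  1+0+1 = 0 carry 1
  1+1+1 = 1 carry 1
  0+0+1 = 1
  0+1 = 1
  0+0 = 0
  0+1 = 1
  1+0 = 1
  1+1 = 0 carry 1
  1+0+1 = 0 carry 1
  1+1+1 = 1 carry 1
  1+1+1 = 1 carry 1
  1+1+1 = 1 carry 1
  0+1+1 = 0 carry 1
  0+1+1 = 0 carry 1
  1+0+1 = 0 carry 1
  1+0+1 = 0 carry 1
  0+0+1 = 1
  1+1 = 0 carry 1
  1+0+1 = 0 carry 1
  1+0+1 = 0 carry 1
  1+1+1 = 1 carry 1
  1+0+1 = 0 carry 1
  0+0+1 = 1
  0+1 = 1
  1+1 = 0 carry 1
  final carry 1

0b101101000100001110011011100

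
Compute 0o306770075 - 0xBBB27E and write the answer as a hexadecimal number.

0o306770075 = 0x31BF03D in hexadecimal.
Subtract column by column in base 16:
  D-E → F (borrow)
  3-7-1 → B (borrow)
  0-2-1 → D (borrow)
  F-B-1 → 3
  B-B → 0
  1-B → 6 (borrow)
  3-0-1 → 2

0x2603DBF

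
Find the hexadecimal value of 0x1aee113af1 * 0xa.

0x10d4cac4d6a

Multiply each base-16 digit by 10, carrying:
  1×10 = 10 → write a
  f×10 = 150 → write 6 carry 9
  a×10+9 = 109 → write d carry 6
  3×10+6 = 36 → write 4 carry 2
  1×10+2 = 12 → write c
  1×10 = 10 → write a
  e×10 = 140 → write c carry 8
  e×10+8 = 148 → write 4 carry 9
  a×10+9 = 109 → write d carry 6
  1×10+6 = 16 → write 0 carry 1
  remaining carry: 1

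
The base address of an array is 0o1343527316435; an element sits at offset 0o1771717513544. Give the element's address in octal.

Add column by column in base 8, right to left:
  5+4 = 1 carry 1
  3+4+1 = 0 carry 1
  4+5+1 = 2 carry 1
  6+3+1 = 2 carry 1
  1+1+1 = 3
  3+5 = 0 carry 1
  7+7+1 = 7 carry 1
  2+1+1 = 4
  5+7 = 4 carry 1
  3+1+1 = 5
  4+7 = 3 carry 1
  3+7+1 = 3 carry 1
  1+1+1 = 3

0o3335447032201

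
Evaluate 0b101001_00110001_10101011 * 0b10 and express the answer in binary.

Multiply each base-2 digit by 2, carrying:
  1×2 = 2 → write 0 carry 1
  1×2+1 = 3 → write 1 carry 1
  0×2+1 = 1 → write 1
  1×2 = 2 → write 0 carry 1
  0×2+1 = 1 → write 1
  1×2 = 2 → write 0 carry 1
  0×2+1 = 1 → write 1
  1×2 = 2 → write 0 carry 1
  1×2+1 = 3 → write 1 carry 1
  0×2+1 = 1 → write 1
  0×2 = 0 → write 0
  0×2 = 0 → write 0
  1×2 = 2 → write 0 carry 1
  1×2+1 = 3 → write 1 carry 1
  0×2+1 = 1 → write 1
  0×2 = 0 → write 0
  1×2 = 2 → write 0 carry 1
  0×2+1 = 1 → write 1
  0×2 = 0 → write 0
  1×2 = 2 → write 0 carry 1
  0×2+1 = 1 → write 1
  1×2 = 2 → write 0 carry 1
  remaining carry: 1

0b10100100110001101010110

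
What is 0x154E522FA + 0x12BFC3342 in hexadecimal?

Add column by column in base 16, right to left:
  A+2 = C
  F+4 = 3 carry 1
  2+3+1 = 6
  2+3 = 5
  5+C = 1 carry 1
  E+F+1 = E carry 1
  4+B+1 = 0 carry 1
  5+2+1 = 8
  1+1 = 2

0x280E1563C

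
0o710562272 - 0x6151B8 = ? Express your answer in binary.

0b110110000011001001100000010

0o710562272 = 0b111001000101110010010111010 in binary.
0x6151B8 = 0b11000010101000110111000 in binary.
Subtract column by column in base 2:
  0-0 → 0
  1-0 → 1
  0-0 → 0
  1-1 → 0
  1-1 → 0
  1-1 → 0
  0-0 → 0
  1-1 → 0
  0-1 → 1 (borrow)
  0-0-1 → 1 (borrow)
  1-0-1 → 0
  0-0 → 0
  0-1 → 1 (borrow)
  1-0-1 → 0
  1-1 → 0
  1-0 → 1
  0-1 → 1 (borrow)
  1-0-1 → 0
  0-0 → 0
  0-0 → 0
  0-0 → 0
  1-1 → 0
  0-1 → 1 (borrow)
  0-0-1 → 1 (borrow)
  1-0-1 → 0
  1-0 → 1
  1-0 → 1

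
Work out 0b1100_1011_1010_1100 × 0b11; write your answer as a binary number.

0b100110001100000100

Multiply each base-2 digit by 3, carrying:
  0×3 = 0 → write 0
  0×3 = 0 → write 0
  1×3 = 3 → write 1 carry 1
  1×3+1 = 4 → write 0 carry 2
  0×3+2 = 2 → write 0 carry 1
  1×3+1 = 4 → write 0 carry 2
  0×3+2 = 2 → write 0 carry 1
  1×3+1 = 4 → write 0 carry 2
  1×3+2 = 5 → write 1 carry 2
  1×3+2 = 5 → write 1 carry 2
  0×3+2 = 2 → write 0 carry 1
  1×3+1 = 4 → write 0 carry 2
  0×3+2 = 2 → write 0 carry 1
  0×3+1 = 1 → write 1
  1×3 = 3 → write 1 carry 1
  1×3+1 = 4 → write 0 carry 2
  remaining carry: 10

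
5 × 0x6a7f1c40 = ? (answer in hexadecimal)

Multiply each base-16 digit by 5, carrying:
  0×5 = 0 → write 0
  4×5 = 20 → write 4 carry 1
  c×5+1 = 61 → write d carry 3
  1×5+3 = 8 → write 8
  f×5 = 75 → write b carry 4
  7×5+4 = 39 → write 7 carry 2
  a×5+2 = 52 → write 4 carry 3
  6×5+3 = 33 → write 1 carry 2
  remaining carry: 2

0x2147b8d40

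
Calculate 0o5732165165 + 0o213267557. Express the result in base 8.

0o6145454744

Add column by column in base 8, right to left:
  5+7 = 4 carry 1
  6+5+1 = 4 carry 1
  1+5+1 = 7
  5+7 = 4 carry 1
  6+6+1 = 5 carry 1
  1+2+1 = 4
  2+3 = 5
  3+1 = 4
  7+2 = 1 carry 1
  5+0+1 = 6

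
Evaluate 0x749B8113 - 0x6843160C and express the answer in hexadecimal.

Subtract column by column in base 16:
  3-C → 7 (borrow)
  1-0-1 → 0
  1-6 → B (borrow)
  8-1-1 → 6
  B-3 → 8
  9-4 → 5
  4-8 → C (borrow)
  7-6-1 → 0

0xC586B07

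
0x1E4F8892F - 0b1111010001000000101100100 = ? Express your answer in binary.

0b111100011000100000000011111001011

0x1E4F8892F = 0b111100100111110001000100100101111 in binary.
Subtract column by column in base 2:
  1-0 → 1
  1-0 → 1
  1-1 → 0
  1-0 → 1
  0-0 → 0
  1-1 → 0
  0-1 → 1 (borrow)
  0-0-1 → 1 (borrow)
  1-1-1 → 1 (borrow)
  0-0-1 → 1 (borrow)
  0-0-1 → 1 (borrow)
  1-0-1 → 0
  0-0 → 0
  0-0 → 0
  0-0 → 0
  1-1 → 0
  0-0 → 0
  0-0 → 0
  0-0 → 0
  1-1 → 0
  1-0 → 1
  1-1 → 0
  1-1 → 0
  1-1 → 0
  0-1 → 1 (borrow)
  0-0-1 → 1 (borrow)
  1-0-1 → 0
  0-0 → 0
  0-0 → 0
  1-0 → 1
  1-0 → 1
  1-0 → 1
  1-0 → 1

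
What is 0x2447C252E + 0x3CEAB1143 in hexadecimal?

0x613273671

Add column by column in base 16, right to left:
  E+3 = 1 carry 1
  2+4+1 = 7
  5+1 = 6
  2+1 = 3
  C+B = 7 carry 1
  7+A+1 = 2 carry 1
  4+E+1 = 3 carry 1
  4+C+1 = 1 carry 1
  2+3+1 = 6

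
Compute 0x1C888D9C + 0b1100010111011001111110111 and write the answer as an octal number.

0o3605040623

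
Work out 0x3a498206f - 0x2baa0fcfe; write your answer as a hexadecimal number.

Subtract column by column in base 16:
  f-e → 1
  6-f → 7 (borrow)
  0-c-1 → 3 (borrow)
  2-f-1 → 2 (borrow)
  8-0-1 → 7
  9-a → f (borrow)
  4-a-1 → 9 (borrow)
  a-b-1 → e (borrow)
  3-2-1 → 0

0xe9f72371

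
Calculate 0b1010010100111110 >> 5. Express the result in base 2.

0b10100101001

Right shift by 5: drop the 5 least-significant bits.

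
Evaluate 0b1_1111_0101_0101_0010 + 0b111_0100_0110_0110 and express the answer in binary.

0b100110100110111000

Add column by column in base 2, right to left:
  0+0 = 0
  1+1 = 0 carry 1
  0+1+1 = 0 carry 1
  0+0+1 = 1
  1+0 = 1
  0+1 = 1
  1+1 = 0 carry 1
  0+0+1 = 1
  1+0 = 1
  0+0 = 0
  1+1 = 0 carry 1
  0+0+1 = 1
  1+1 = 0 carry 1
  1+1+1 = 1 carry 1
  1+1+1 = 1 carry 1
  1+0+1 = 0 carry 1
  1+0+1 = 0 carry 1
  final carry 1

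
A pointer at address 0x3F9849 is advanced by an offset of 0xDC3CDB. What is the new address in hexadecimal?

Add column by column in base 16, right to left:
  9+B = 4 carry 1
  4+D+1 = 2 carry 1
  8+C+1 = 5 carry 1
  9+3+1 = D
  F+C = B carry 1
  3+D+1 = 1 carry 1
  final carry 1

0x11BD524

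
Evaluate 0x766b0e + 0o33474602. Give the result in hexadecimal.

0o33474602 = 0x6e7982 in hexadecimal.
Add column by column in base 16, right to left:
  e+2 = 0 carry 1
  0+8+1 = 9
  b+9 = 4 carry 1
  6+7+1 = e
  6+e = 4 carry 1
  7+6+1 = e

0xe4e490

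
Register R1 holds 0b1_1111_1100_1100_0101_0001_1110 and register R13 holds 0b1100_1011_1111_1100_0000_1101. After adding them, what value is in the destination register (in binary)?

Add column by column in base 2, right to left:
  0+1 = 1
  1+0 = 1
  1+1 = 0 carry 1
  1+1+1 = 1 carry 1
  1+0+1 = 0 carry 1
  0+0+1 = 1
  0+0 = 0
  0+0 = 0
  1+0 = 1
  0+0 = 0
  1+1 = 0 carry 1
  0+1+1 = 0 carry 1
  0+1+1 = 0 carry 1
  0+1+1 = 0 carry 1
  1+1+1 = 1 carry 1
  1+1+1 = 1 carry 1
  0+1+1 = 0 carry 1
  0+1+1 = 0 carry 1
  1+0+1 = 0 carry 1
  1+1+1 = 1 carry 1
  1+0+1 = 0 carry 1
  1+0+1 = 0 carry 1
  1+1+1 = 1 carry 1
  1+1+1 = 1 carry 1
  1+0+1 = 0 carry 1
  final carry 1

0b10110010001100000100101011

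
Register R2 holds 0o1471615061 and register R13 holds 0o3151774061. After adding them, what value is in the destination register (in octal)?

0o4643611142

Add column by column in base 8, right to left:
  1+1 = 2
  6+6 = 4 carry 1
  0+0+1 = 1
  5+4 = 1 carry 1
  1+7+1 = 1 carry 1
  6+7+1 = 6 carry 1
  1+1+1 = 3
  7+5 = 4 carry 1
  4+1+1 = 6
  1+3 = 4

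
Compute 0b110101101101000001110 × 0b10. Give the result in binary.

0b1101011011010000011100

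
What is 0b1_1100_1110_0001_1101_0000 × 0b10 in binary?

0b1110011100001110100000

Multiply each base-2 digit by 2, carrying:
  0×2 = 0 → write 0
  0×2 = 0 → write 0
  0×2 = 0 → write 0
  0×2 = 0 → write 0
  1×2 = 2 → write 0 carry 1
  0×2+1 = 1 → write 1
  1×2 = 2 → write 0 carry 1
  1×2+1 = 3 → write 1 carry 1
  1×2+1 = 3 → write 1 carry 1
  0×2+1 = 1 → write 1
  0×2 = 0 → write 0
  0×2 = 0 → write 0
  0×2 = 0 → write 0
  1×2 = 2 → write 0 carry 1
  1×2+1 = 3 → write 1 carry 1
  1×2+1 = 3 → write 1 carry 1
  0×2+1 = 1 → write 1
  0×2 = 0 → write 0
  1×2 = 2 → write 0 carry 1
  1×2+1 = 3 → write 1 carry 1
  1×2+1 = 3 → write 1 carry 1
  remaining carry: 1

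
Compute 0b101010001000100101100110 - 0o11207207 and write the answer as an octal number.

0o40675337

0b101010001000100101100110 = 0o52104546 in octal.
Subtract column by column in base 8:
  6-7 → 7 (borrow)
  4-0-1 → 3
  5-2 → 3
  4-7 → 5 (borrow)
  0-0-1 → 7 (borrow)
  1-2-1 → 6 (borrow)
  2-1-1 → 0
  5-1 → 4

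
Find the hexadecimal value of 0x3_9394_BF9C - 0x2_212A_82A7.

0x1726A3CF5

Subtract column by column in base 16:
  C-7 → 5
  9-A → F (borrow)
  F-2-1 → C
  B-8 → 3
  4-A → A (borrow)
  9-2-1 → 6
  3-1 → 2
  9-2 → 7
  3-2 → 1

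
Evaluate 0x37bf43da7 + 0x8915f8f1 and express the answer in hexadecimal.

Add column by column in base 16, right to left:
  7+1 = 8
  a+f = 9 carry 1
  d+8+1 = 6 carry 1
  3+f+1 = 3 carry 1
  4+5+1 = a
  f+1 = 0 carry 1
  b+9+1 = 5 carry 1
  7+8+1 = 0 carry 1
  3+0+1 = 4

0x4050a3698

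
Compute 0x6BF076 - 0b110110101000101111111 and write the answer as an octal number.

0x6BF076 = 0o32770166 in octal.
0b110110101000101111111 = 0o6650577 in octal.
Subtract column by column in base 8:
  6-7 → 7 (borrow)
  6-7-1 → 6 (borrow)
  1-5-1 → 3 (borrow)
  0-0-1 → 7 (borrow)
  7-5-1 → 1
  7-6 → 1
  2-6 → 4 (borrow)
  3-0-1 → 2

0o24117367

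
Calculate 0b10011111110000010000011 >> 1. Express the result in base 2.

Right shift by 1: drop the 1 least-significant bit.

0b1001111111000001000001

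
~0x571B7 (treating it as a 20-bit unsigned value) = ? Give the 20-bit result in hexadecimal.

Each hex digit d becomes F−d:
  5→A, 7→8, 1→E, B→4, 7→8

0xA8E48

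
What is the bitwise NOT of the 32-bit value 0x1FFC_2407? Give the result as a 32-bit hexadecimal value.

0xE003DBF8

Each hex digit d becomes F−d:
  1→E, F→0, F→0, C→3, 2→D, 4→B, 0→F, 7→8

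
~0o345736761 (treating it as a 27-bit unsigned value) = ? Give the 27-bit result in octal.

Each oct digit d becomes 7−d:
  3→4, 4→3, 5→2, 7→0, 3→4, 6→1, 7→0, 6→1, 1→6

0o432041016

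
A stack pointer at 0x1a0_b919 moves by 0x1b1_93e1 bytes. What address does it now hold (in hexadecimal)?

0x3524cfa

Add column by column in base 16, right to left:
  9+1 = a
  1+e = f
  9+3 = c
  b+9 = 4 carry 1
  0+1+1 = 2
  a+b = 5 carry 1
  1+1+1 = 3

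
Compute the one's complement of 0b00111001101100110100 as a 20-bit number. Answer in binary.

Invert each bit: 00111001101100110100 → 11000110010011001011.

0b11000110010011001011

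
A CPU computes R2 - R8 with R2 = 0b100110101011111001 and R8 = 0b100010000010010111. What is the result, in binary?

Subtract column by column in base 2:
  1-1 → 0
  0-1 → 1 (borrow)
  0-1-1 → 0 (borrow)
  1-0-1 → 0
  1-1 → 0
  1-0 → 1
  1-0 → 1
  1-1 → 0
  0-0 → 0
  1-0 → 1
  0-0 → 0
  1-0 → 1
  0-0 → 0
  1-1 → 0
  1-0 → 1
  0-0 → 0
  0-0 → 0
  1-1 → 0

0b100101001100010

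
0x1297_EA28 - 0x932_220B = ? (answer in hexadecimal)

0x965C81D

Subtract column by column in base 16:
  8-B → D (borrow)
  2-0-1 → 1
  A-2 → 8
  E-2 → C
  7-2 → 5
  9-3 → 6
  2-9 → 9 (borrow)
  1-0-1 → 0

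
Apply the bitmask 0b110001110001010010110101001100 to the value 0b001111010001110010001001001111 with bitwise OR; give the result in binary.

OR bit by bit (1 where either bit is 1):
  001111010001110010001001001111
| 110001110001010010110101001100
= 111111110001110010111101001111

0b111111110001110010111101001111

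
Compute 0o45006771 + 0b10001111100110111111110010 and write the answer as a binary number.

0b10110100100111110111101011

0o45006771 = 0b100101000000110111111001 in binary.
Add column by column in base 2, right to left:
  1+0 = 1
  0+1 = 1
  0+0 = 0
  1+0 = 1
  1+1 = 0 carry 1
  1+1+1 = 1 carry 1
  1+1+1 = 1 carry 1
  1+1+1 = 1 carry 1
  1+1+1 = 1 carry 1
  0+1+1 = 0 carry 1
  1+1+1 = 1 carry 1
  1+1+1 = 1 carry 1
  0+0+1 = 1
  0+1 = 1
  0+1 = 1
  0+0 = 0
  0+0 = 0
  0+1 = 1
  1+1 = 0 carry 1
  0+1+1 = 0 carry 1
  1+1+1 = 1 carry 1
  0+1+1 = 0 carry 1
  0+0+1 = 1
  1+0 = 1
  0+0 = 0
  0+1 = 1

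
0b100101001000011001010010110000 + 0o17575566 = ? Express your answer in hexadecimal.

0x25609026

0b100101001000011001010010110000 = 0x252194b0 in hexadecimal.
0o17575566 = 0x3efb76 in hexadecimal.
Add column by column in base 16, right to left:
  0+6 = 6
  b+7 = 2 carry 1
  4+b+1 = 0 carry 1
  9+f+1 = 9 carry 1
  1+e+1 = 0 carry 1
  2+3+1 = 6
  5+0 = 5
  2+0 = 2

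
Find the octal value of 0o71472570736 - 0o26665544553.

0o42605024163

Subtract column by column in base 8:
  6-3 → 3
  3-5 → 6 (borrow)
  7-5-1 → 1
  0-4 → 4 (borrow)
  7-4-1 → 2
  5-5 → 0
  2-5 → 5 (borrow)
  7-6-1 → 0
  4-6 → 6 (borrow)
  1-6-1 → 2 (borrow)
  7-2-1 → 4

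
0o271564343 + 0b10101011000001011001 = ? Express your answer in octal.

0o274314474

0b10101011000001011001 = 0o2530131 in octal.
Add column by column in base 8, right to left:
  3+1 = 4
  4+3 = 7
  3+1 = 4
  4+0 = 4
  6+3 = 1 carry 1
  5+5+1 = 3 carry 1
  1+2+1 = 4
  7+0 = 7
  2+0 = 2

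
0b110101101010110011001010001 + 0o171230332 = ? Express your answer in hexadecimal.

0x89a972b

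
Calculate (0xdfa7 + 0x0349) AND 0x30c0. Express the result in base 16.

Add column by column in base 16, right to left:
  7+9 = 0 carry 1
  a+4+1 = f
  f+3 = 2 carry 1
  d+0+1 = e
Sum = 0xe2f0; now AND with 0x30c0:
  e&3=2, 2&0=0, f&c=c, 0&0=0

0x20c0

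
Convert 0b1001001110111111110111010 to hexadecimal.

0x1277FBA

Group the bits into nibbles: 0001 0010 0111 0111 1111 1011 1010 → 1277FBA.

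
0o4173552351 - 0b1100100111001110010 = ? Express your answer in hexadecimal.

0x21E88677

0o4173552351 = 0x21EED4E9 in hexadecimal.
0b1100100111001110010 = 0x64E72 in hexadecimal.
Subtract column by column in base 16:
  9-2 → 7
  E-7 → 7
  4-E → 6 (borrow)
  D-4-1 → 8
  E-6 → 8
  E-0 → E
  1-0 → 1
  2-0 → 2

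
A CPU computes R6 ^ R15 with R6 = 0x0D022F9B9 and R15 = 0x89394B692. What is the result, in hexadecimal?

0x843B64F2B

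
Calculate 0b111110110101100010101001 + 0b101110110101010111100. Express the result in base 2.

Add column by column in base 2, right to left:
  1+0 = 1
  0+0 = 0
  0+1 = 1
  1+1 = 0 carry 1
  0+1+1 = 0 carry 1
  1+1+1 = 1 carry 1
  0+0+1 = 1
  1+1 = 0 carry 1
  0+0+1 = 1
  0+1 = 1
  0+0 = 0
  1+1 = 0 carry 1
  1+0+1 = 0 carry 1
  0+1+1 = 0 carry 1
  1+1+1 = 1 carry 1
  0+0+1 = 1
  1+1 = 0 carry 1
  1+1+1 = 1 carry 1
  0+1+1 = 0 carry 1
  1+0+1 = 0 carry 1
  1+1+1 = 1 carry 1
  1+0+1 = 0 carry 1
  1+0+1 = 0 carry 1
  1+0+1 = 0 carry 1
  final carry 1

0b1000100101100001101100101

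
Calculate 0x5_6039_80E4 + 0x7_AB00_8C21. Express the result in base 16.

0xD0B3A0D05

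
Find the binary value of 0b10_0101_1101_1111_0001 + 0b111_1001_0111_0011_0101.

0b10011111010100100110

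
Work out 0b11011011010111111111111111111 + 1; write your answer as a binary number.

0b11011011011000000000000000000

The trailing 18 digits are 1 (max in base 2), so adding 1 cascades: they roll to 0 and the next digit up increments.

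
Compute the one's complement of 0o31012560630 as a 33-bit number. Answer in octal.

0o46765217147

Each oct digit d becomes 7−d:
  3→4, 1→6, 0→7, 1→6, 2→5, 5→2, 6→1, 0→7, 6→1, 3→4, 0→7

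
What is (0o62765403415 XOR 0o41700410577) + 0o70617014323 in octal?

First 0o62765403415 XOR 0o41700410577 = 0o23065013162.
Add column by column in base 8, right to left:
  2+3 = 5
  6+2 = 0 carry 1
  1+3+1 = 5
  3+4 = 7
  1+1 = 2
  0+0 = 0
  5+7 = 4 carry 1
  6+1+1 = 0 carry 1
  0+6+1 = 7
  3+0 = 3
  2+7 = 1 carry 1
  final carry 1

0o113704027505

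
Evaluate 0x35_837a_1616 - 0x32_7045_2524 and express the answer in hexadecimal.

0x31334f0f2

Subtract column by column in base 16:
  6-4 → 2
  1-2 → f (borrow)
  6-5-1 → 0
  1-2 → f (borrow)
  a-5-1 → 4
  7-4 → 3
  3-0 → 3
  8-7 → 1
  5-2 → 3
  3-3 → 0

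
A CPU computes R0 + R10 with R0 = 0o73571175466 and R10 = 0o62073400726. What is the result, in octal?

Add column by column in base 8, right to left:
  6+6 = 4 carry 1
  6+2+1 = 1 carry 1
  4+7+1 = 4 carry 1
  5+0+1 = 6
  7+0 = 7
  1+4 = 5
  1+3 = 4
  7+7 = 6 carry 1
  5+0+1 = 6
  3+2 = 5
  7+6 = 5 carry 1
  final carry 1

0o155664576414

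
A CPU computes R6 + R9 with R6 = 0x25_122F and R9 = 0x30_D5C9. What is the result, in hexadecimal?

Add column by column in base 16, right to left:
  F+9 = 8 carry 1
  2+C+1 = F
  2+5 = 7
  1+D = E
  5+0 = 5
  2+3 = 5

0x55E7F8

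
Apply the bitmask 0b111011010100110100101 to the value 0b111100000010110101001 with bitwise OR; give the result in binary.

0b111111010110110101101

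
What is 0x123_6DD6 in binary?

Expand each hex digit to 4 bits: 1=0001 2=0010 3=0011 6=0110 D=1101 D=1101 6=0110.

0b1001000110110110111010110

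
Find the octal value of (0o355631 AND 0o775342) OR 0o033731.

0o377731

0o355631 AND 0o775342 = 0o355200.
Then OR with 0o033731.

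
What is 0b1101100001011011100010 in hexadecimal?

Group the bits into nibbles: 0011 0110 0001 0110 1110 0010 → 3616e2.

0x3616e2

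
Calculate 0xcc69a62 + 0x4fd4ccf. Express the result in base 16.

0x11c3e731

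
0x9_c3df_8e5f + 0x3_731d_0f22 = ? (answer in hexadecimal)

Add column by column in base 16, right to left:
  f+2 = 1 carry 1
  5+2+1 = 8
  e+f = d carry 1
  8+0+1 = 9
  f+d = c carry 1
  d+1+1 = f
  3+3 = 6
  c+7 = 3 carry 1
  9+3+1 = d

0xd36fc9d81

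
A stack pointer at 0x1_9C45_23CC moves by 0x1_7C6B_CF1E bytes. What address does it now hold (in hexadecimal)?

0x318B0F2EA

Add column by column in base 16, right to left:
  C+E = A carry 1
  C+1+1 = E
  3+F = 2 carry 1
  2+C+1 = F
  5+B = 0 carry 1
  4+6+1 = B
  C+C = 8 carry 1
  9+7+1 = 1 carry 1
  1+1+1 = 3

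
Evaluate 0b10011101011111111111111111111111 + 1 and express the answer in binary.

The trailing 23 digits are 1 (max in base 2), so adding 1 cascades: they roll to 0 and the next digit up increments.

0b10011101100000000000000000000000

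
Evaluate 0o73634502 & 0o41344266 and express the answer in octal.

AND each oct digit independently (no carries):
  7&4=4, 3&1=1, 6&3=2, 3&4=0, 4&4=4, 5&2=0, 0&6=0, 2&6=2

0o41204002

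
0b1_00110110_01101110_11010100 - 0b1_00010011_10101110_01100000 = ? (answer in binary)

Subtract column by column in base 2:
  0-0 → 0
  0-0 → 0
  1-0 → 1
  0-0 → 0
  1-0 → 1
  0-1 → 1 (borrow)
  1-1-1 → 1 (borrow)
  1-0-1 → 0
  0-0 → 0
  1-1 → 0
  1-1 → 0
  1-1 → 0
  0-0 → 0
  1-1 → 0
  1-0 → 1
  0-1 → 1 (borrow)
  0-1-1 → 0 (borrow)
  1-1-1 → 1 (borrow)
  1-0-1 → 0
  0-0 → 0
  1-1 → 0
  1-0 → 1
  0-0 → 0
  0-0 → 0
  1-1 → 0

0b1000101100000001110100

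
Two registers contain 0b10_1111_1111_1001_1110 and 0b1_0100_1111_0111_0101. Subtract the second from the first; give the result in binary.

0b11011000000101001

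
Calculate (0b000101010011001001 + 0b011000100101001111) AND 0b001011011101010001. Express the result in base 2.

0b1001011000010000

Add column by column in base 2, right to left:
  1+1 = 0 carry 1
  0+1+1 = 0 carry 1
  0+1+1 = 0 carry 1
  1+1+1 = 1 carry 1
  0+0+1 = 1
  0+0 = 0
  1+1 = 0 carry 1
  1+0+1 = 0 carry 1
  0+1+1 = 0 carry 1
  0+0+1 = 1
  1+0 = 1
  0+1 = 1
  1+0 = 1
  0+0 = 0
  1+0 = 1
  0+1 = 1
  0+1 = 1
Sum = 0b11101111000011000; now AND with 0b001011011101010001:
  011101111000011000
& 001011011101010001
= 001001011000010000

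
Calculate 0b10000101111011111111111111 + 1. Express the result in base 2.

0b10000101111100000000000000

The trailing 14 digits are 1 (max in base 2), so adding 1 cascades: they roll to 0 and the next digit up increments.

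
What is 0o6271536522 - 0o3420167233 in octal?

0o2651347267

Subtract column by column in base 8:
  2-3 → 7 (borrow)
  2-3-1 → 6 (borrow)
  5-2-1 → 2
  6-7 → 7 (borrow)
  3-6-1 → 4 (borrow)
  5-1-1 → 3
  1-0 → 1
  7-2 → 5
  2-4 → 6 (borrow)
  6-3-1 → 2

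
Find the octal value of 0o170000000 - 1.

0o167777777

The trailing 7 digits are 0, so subtracting 1 borrows through: they become 7 and the next digit up decrements.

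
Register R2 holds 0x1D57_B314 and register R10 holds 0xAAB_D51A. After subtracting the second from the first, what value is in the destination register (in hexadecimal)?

0x12ABDDFA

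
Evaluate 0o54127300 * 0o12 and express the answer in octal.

Multiply each base-8 digit by 10, carrying:
  0×10 = 0 → write 0
  0×10 = 0 → write 0
  3×10 = 30 → write 6 carry 3
  7×10+3 = 73 → write 1 carry 9
  2×10+9 = 29 → write 5 carry 3
  1×10+3 = 13 → write 5 carry 1
  4×10+1 = 41 → write 1 carry 5
  5×10+5 = 55 → write 7 carry 6
  remaining carry: 6

0o671551600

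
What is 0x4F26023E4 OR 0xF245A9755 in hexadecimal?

0xFF67AB7F5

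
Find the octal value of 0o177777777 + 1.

0o200000000

The trailing 8 digits are 7 (max in base 8), so adding 1 cascades: they roll to 0 and the next digit up increments.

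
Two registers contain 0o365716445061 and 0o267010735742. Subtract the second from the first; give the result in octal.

0o76705507117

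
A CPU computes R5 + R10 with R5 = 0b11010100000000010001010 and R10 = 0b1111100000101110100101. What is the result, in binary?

0b101010000000110000101111

Add column by column in base 2, right to left:
  0+1 = 1
  1+0 = 1
  0+1 = 1
  1+0 = 1
  0+0 = 0
  0+1 = 1
  0+0 = 0
  1+1 = 0 carry 1
  0+1+1 = 0 carry 1
  0+1+1 = 0 carry 1
  0+0+1 = 1
  0+1 = 1
  0+0 = 0
  0+0 = 0
  0+0 = 0
  0+0 = 0
  0+0 = 0
  1+1 = 0 carry 1
  0+1+1 = 0 carry 1
  1+1+1 = 1 carry 1
  0+1+1 = 0 carry 1
  1+1+1 = 1 carry 1
  1+0+1 = 0 carry 1
  final carry 1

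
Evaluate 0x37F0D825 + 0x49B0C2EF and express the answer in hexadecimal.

0x81A19B14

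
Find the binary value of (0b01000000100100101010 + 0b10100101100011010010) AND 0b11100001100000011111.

Add column by column in base 2, right to left:
  0+0 = 0
  1+1 = 0 carry 1
  0+0+1 = 1
  1+0 = 1
  0+1 = 1
  1+0 = 1
  0+1 = 1
  0+1 = 1
  1+0 = 1
  0+0 = 0
  0+0 = 0
  1+1 = 0 carry 1
  0+1+1 = 0 carry 1
  0+0+1 = 1
  0+1 = 1
  0+0 = 0
  0+0 = 0
  0+1 = 1
  1+0 = 1
  0+1 = 1
Sum = 0b11100110000111111100; now AND with 0b11100001100000011111:
  11100110000111111100
& 11100001100000011111
= 11100000000000011100

0b11100000000000011100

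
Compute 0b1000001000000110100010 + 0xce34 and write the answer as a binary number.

0b1000010100111111010110

0xce34 = 0b1100111000110100 in binary.
Add column by column in base 2, right to left:
  0+0 = 0
  1+0 = 1
  0+1 = 1
  0+0 = 0
  0+1 = 1
  1+1 = 0 carry 1
  0+0+1 = 1
  1+0 = 1
  1+0 = 1
  0+1 = 1
  0+1 = 1
  0+1 = 1
  0+0 = 0
  0+0 = 0
  0+1 = 1
  1+1 = 0 carry 1
  0+0+1 = 1
  0+0 = 0
  0+0 = 0
  0+0 = 0
  0+0 = 0
  1+0 = 1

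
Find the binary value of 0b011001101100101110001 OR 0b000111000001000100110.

OR bit by bit (1 where either bit is 1):
  011001101100101110001
| 000111000001000100110
= 011111101101101110111

0b011111101101101110111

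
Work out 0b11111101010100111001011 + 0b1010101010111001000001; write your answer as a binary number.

0b101010010101100000001100

Add column by column in base 2, right to left:
  1+1 = 0 carry 1
  1+0+1 = 0 carry 1
  0+0+1 = 1
  1+0 = 1
  0+0 = 0
  0+0 = 0
  1+1 = 0 carry 1
  1+0+1 = 0 carry 1
  1+0+1 = 0 carry 1
  0+1+1 = 0 carry 1
  0+1+1 = 0 carry 1
  1+1+1 = 1 carry 1
  0+0+1 = 1
  1+1 = 0 carry 1
  0+0+1 = 1
  1+1 = 0 carry 1
  0+0+1 = 1
  1+1 = 0 carry 1
  1+0+1 = 0 carry 1
  1+1+1 = 1 carry 1
  1+0+1 = 0 carry 1
  1+1+1 = 1 carry 1
  1+0+1 = 0 carry 1
  final carry 1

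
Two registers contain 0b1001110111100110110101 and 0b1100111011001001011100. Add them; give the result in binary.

0b10110110010110000010001

Add column by column in base 2, right to left:
  1+0 = 1
  0+0 = 0
  1+1 = 0 carry 1
  0+1+1 = 0 carry 1
  1+1+1 = 1 carry 1
  1+0+1 = 0 carry 1
  0+1+1 = 0 carry 1
  1+0+1 = 0 carry 1
  1+0+1 = 0 carry 1
  0+1+1 = 0 carry 1
  0+0+1 = 1
  1+0 = 1
  1+1 = 0 carry 1
  1+1+1 = 1 carry 1
  1+0+1 = 0 carry 1
  0+1+1 = 0 carry 1
  1+1+1 = 1 carry 1
  1+1+1 = 1 carry 1
  1+0+1 = 0 carry 1
  0+0+1 = 1
  0+1 = 1
  1+1 = 0 carry 1
  final carry 1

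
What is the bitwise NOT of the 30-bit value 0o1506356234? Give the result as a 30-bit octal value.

0o6271421543

Each oct digit d becomes 7−d:
  1→6, 5→2, 0→7, 6→1, 3→4, 5→2, 6→1, 2→5, 3→4, 4→3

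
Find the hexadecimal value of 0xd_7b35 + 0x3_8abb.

0x1105f0

Add column by column in base 16, right to left:
  5+b = 0 carry 1
  3+b+1 = f
  b+a = 5 carry 1
  7+8+1 = 0 carry 1
  d+3+1 = 1 carry 1
  final carry 1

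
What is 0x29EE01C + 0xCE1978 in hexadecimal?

Add column by column in base 16, right to left:
  C+8 = 4 carry 1
  1+7+1 = 9
  0+9 = 9
  E+1 = F
  E+E = C carry 1
  9+C+1 = 6 carry 1
  2+0+1 = 3

0x36CF994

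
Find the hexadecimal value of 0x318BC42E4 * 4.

0xC62F10B90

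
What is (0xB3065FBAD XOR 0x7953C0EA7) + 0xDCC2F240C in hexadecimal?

0x1A71891916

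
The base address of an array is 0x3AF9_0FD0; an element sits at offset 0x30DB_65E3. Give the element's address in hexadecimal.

Add column by column in base 16, right to left:
  0+3 = 3
  D+E = B carry 1
  F+5+1 = 5 carry 1
  0+6+1 = 7
  9+B = 4 carry 1
  F+D+1 = D carry 1
  A+0+1 = B
  3+3 = 6

0x6BD475B3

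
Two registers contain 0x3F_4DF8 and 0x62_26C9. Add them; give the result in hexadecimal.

Add column by column in base 16, right to left:
  8+9 = 1 carry 1
  F+C+1 = C carry 1
  D+6+1 = 4 carry 1
  4+2+1 = 7
  F+2 = 1 carry 1
  3+6+1 = A

0xA174C1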